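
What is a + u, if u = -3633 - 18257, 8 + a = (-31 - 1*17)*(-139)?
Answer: -15226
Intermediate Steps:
a = 6664 (a = -8 + (-31 - 1*17)*(-139) = -8 + (-31 - 17)*(-139) = -8 - 48*(-139) = -8 + 6672 = 6664)
u = -21890
a + u = 6664 - 21890 = -15226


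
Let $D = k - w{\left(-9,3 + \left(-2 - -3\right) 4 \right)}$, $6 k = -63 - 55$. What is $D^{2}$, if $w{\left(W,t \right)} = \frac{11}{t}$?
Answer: $\frac{198916}{441} \approx 451.06$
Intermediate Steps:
$k = - \frac{59}{3}$ ($k = \frac{-63 - 55}{6} = \frac{1}{6} \left(-118\right) = - \frac{59}{3} \approx -19.667$)
$D = - \frac{446}{21}$ ($D = - \frac{59}{3} - \frac{11}{3 + \left(-2 - -3\right) 4} = - \frac{59}{3} - \frac{11}{3 + \left(-2 + 3\right) 4} = - \frac{59}{3} - \frac{11}{3 + 1 \cdot 4} = - \frac{59}{3} - \frac{11}{3 + 4} = - \frac{59}{3} - \frac{11}{7} = - \frac{446}{21} \approx -21.238$)
$D^{2} = \left(- \frac{446}{21}\right)^{2} = \frac{198916}{441}$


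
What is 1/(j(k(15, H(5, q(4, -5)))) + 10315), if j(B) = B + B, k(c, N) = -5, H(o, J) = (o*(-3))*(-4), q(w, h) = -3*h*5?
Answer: 1/10305 ≈ 9.7040e-5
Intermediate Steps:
q(w, h) = -15*h
H(o, J) = 12*o (H(o, J) = -3*o*(-4) = 12*o)
j(B) = 2*B
1/(j(k(15, H(5, q(4, -5)))) + 10315) = 1/(2*(-5) + 10315) = 1/(-10 + 10315) = 1/10305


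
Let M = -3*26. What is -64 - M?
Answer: 14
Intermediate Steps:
M = -78
-64 - M = -64 - 1*(-78) = -64 + 78 = 14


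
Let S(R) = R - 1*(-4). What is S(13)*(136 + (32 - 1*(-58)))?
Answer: 3842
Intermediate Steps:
S(R) = 4 + R (S(R) = R + 4 = 4 + R)
S(13)*(136 + (32 - 1*(-58))) = (4 + 13)*(136 + (32 - 1*(-58))) = 17*(136 + (32 + 58)) = 17*(136 + 90) = 17*226 = 3842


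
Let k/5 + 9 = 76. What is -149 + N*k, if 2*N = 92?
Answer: 15261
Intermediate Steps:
k = 335 (k = -45 + 5*76 = -45 + 380 = 335)
N = 46 (N = (1/2)*92 = 46)
-149 + N*k = -149 + 46*335 = -149 + 15410 = 15261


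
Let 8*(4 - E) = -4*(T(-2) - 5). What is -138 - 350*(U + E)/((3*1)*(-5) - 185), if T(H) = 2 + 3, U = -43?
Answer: -825/4 ≈ -206.25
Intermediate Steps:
T(H) = 5
E = 4 (E = 4 - (-1)*(5 - 5)/2 = 4 - (-1)*0/2 = 4 - ⅛*0 = 4 + 0 = 4)
-138 - 350*(U + E)/((3*1)*(-5) - 185) = -138 - 350*(-43 + 4)/((3*1)*(-5) - 185) = -138 - (-13650)/(3*(-5) - 185) = -138 - (-13650)/(-15 - 185) = -138 - (-13650)/(-200) = -138 - (-13650)*(-1)/200 = -138 - 350*39/200 = -138 - 273/4 = -825/4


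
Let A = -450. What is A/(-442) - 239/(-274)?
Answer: 114469/60554 ≈ 1.8904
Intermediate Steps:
A/(-442) - 239/(-274) = -450/(-442) - 239/(-274) = -450*(-1/442) - 239*(-1/274) = 225/221 + 239/274 = 114469/60554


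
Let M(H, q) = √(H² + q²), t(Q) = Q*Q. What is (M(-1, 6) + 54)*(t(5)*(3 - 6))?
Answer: -4050 - 75*√37 ≈ -4506.2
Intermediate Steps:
t(Q) = Q²
(M(-1, 6) + 54)*(t(5)*(3 - 6)) = (√((-1)² + 6²) + 54)*(5²*(3 - 6)) = (√(1 + 36) + 54)*(25*(-3)) = (√37 + 54)*(-75) = (54 + √37)*(-75) = -4050 - 75*√37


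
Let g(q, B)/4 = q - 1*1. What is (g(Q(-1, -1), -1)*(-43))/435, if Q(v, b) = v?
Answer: 344/435 ≈ 0.79080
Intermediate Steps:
g(q, B) = -4 + 4*q (g(q, B) = 4*(q - 1*1) = 4*(q - 1) = 4*(-1 + q) = -4 + 4*q)
(g(Q(-1, -1), -1)*(-43))/435 = ((-4 + 4*(-1))*(-43))/435 = ((-4 - 4)*(-43))*(1/435) = -8*(-43)*(1/435) = 344*(1/435) = 344/435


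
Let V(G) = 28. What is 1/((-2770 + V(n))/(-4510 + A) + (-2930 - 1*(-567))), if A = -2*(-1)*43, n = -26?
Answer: -2212/5225585 ≈ -0.00042330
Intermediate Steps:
A = 86 (A = 2*43 = 86)
1/((-2770 + V(n))/(-4510 + A) + (-2930 - 1*(-567))) = 1/((-2770 + 28)/(-4510 + 86) + (-2930 - 1*(-567))) = 1/(-2742/(-4424) + (-2930 + 567)) = 1/(-2742*(-1/4424) - 2363) = 1/(1371/2212 - 2363) = 1/(-5225585/2212) = -2212/5225585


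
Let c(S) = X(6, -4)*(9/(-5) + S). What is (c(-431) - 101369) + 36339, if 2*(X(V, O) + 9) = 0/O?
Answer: -305674/5 ≈ -61135.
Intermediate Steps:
X(V, O) = -9 (X(V, O) = -9 + (0/O)/2 = -9 + (1/2)*0 = -9 + 0 = -9)
c(S) = 81/5 - 9*S (c(S) = -9*(9/(-5) + S) = -9*(9*(-1/5) + S) = -9*(-9/5 + S) = 81/5 - 9*S)
(c(-431) - 101369) + 36339 = ((81/5 - 9*(-431)) - 101369) + 36339 = ((81/5 + 3879) - 101369) + 36339 = (19476/5 - 101369) + 36339 = -487369/5 + 36339 = -305674/5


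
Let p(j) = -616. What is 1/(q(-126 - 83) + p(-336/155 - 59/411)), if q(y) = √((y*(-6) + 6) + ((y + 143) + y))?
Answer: -616/378471 - √985/378471 ≈ -0.0017105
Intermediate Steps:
q(y) = √(149 - 4*y) (q(y) = √((-6*y + 6) + ((143 + y) + y)) = √((6 - 6*y) + (143 + 2*y)) = √(149 - 4*y))
1/(q(-126 - 83) + p(-336/155 - 59/411)) = 1/(√(149 - 4*(-126 - 83)) - 616) = 1/(√(149 - 4*(-209)) - 616) = 1/(√(149 + 836) - 616) = 1/(√985 - 616) = 1/(-616 + √985)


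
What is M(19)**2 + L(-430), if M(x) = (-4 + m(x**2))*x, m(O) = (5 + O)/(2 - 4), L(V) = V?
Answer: 12623379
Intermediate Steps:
m(O) = -5/2 - O/2 (m(O) = (5 + O)/(-2) = (5 + O)*(-1/2) = -5/2 - O/2)
M(x) = x*(-13/2 - x**2/2) (M(x) = (-4 + (-5/2 - x**2/2))*x = (-13/2 - x**2/2)*x = x*(-13/2 - x**2/2))
M(19)**2 + L(-430) = (-1/2*19*(13 + 19**2))**2 - 430 = (-1/2*19*(13 + 361))**2 - 430 = (-1/2*19*374)**2 - 430 = (-3553)**2 - 430 = 12623809 - 430 = 12623379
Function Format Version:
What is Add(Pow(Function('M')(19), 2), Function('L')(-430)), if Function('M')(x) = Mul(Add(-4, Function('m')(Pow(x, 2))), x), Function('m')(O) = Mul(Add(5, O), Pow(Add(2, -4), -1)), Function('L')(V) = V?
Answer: 12623379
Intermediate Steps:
Function('m')(O) = Add(Rational(-5, 2), Mul(Rational(-1, 2), O)) (Function('m')(O) = Mul(Add(5, O), Pow(-2, -1)) = Mul(Add(5, O), Rational(-1, 2)) = Add(Rational(-5, 2), Mul(Rational(-1, 2), O)))
Function('M')(x) = Mul(x, Add(Rational(-13, 2), Mul(Rational(-1, 2), Pow(x, 2)))) (Function('M')(x) = Mul(Add(-4, Add(Rational(-5, 2), Mul(Rational(-1, 2), Pow(x, 2)))), x) = Mul(Add(Rational(-13, 2), Mul(Rational(-1, 2), Pow(x, 2))), x) = Mul(x, Add(Rational(-13, 2), Mul(Rational(-1, 2), Pow(x, 2)))))
Add(Pow(Function('M')(19), 2), Function('L')(-430)) = Add(Pow(Mul(Rational(-1, 2), 19, Add(13, Pow(19, 2))), 2), -430) = Add(Pow(Mul(Rational(-1, 2), 19, Add(13, 361)), 2), -430) = Add(Pow(Mul(Rational(-1, 2), 19, 374), 2), -430) = Add(Pow(-3553, 2), -430) = Add(12623809, -430) = 12623379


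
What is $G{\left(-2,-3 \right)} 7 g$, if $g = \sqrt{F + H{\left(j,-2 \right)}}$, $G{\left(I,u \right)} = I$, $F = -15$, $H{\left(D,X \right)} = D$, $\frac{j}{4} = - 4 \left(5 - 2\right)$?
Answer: $- 42 i \sqrt{7} \approx - 111.12 i$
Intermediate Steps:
$j = -48$ ($j = 4 \left(- 4 \left(5 - 2\right)\right) = 4 \left(\left(-4\right) 3\right) = 4 \left(-12\right) = -48$)
$g = 3 i \sqrt{7}$ ($g = \sqrt{-15 - 48} = \sqrt{-63} = 3 i \sqrt{7} \approx 7.9373 i$)
$G{\left(-2,-3 \right)} 7 g = \left(-2\right) 7 \cdot 3 i \sqrt{7} = - 14 \cdot 3 i \sqrt{7} = - 42 i \sqrt{7}$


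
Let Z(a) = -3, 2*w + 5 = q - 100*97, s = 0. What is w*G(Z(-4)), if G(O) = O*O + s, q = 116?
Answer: -86301/2 ≈ -43151.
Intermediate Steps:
w = -9589/2 (w = -5/2 + (116 - 100*97)/2 = -5/2 + (116 - 9700)/2 = -5/2 + (1/2)*(-9584) = -5/2 - 4792 = -9589/2 ≈ -4794.5)
G(O) = O**2 (G(O) = O*O + 0 = O**2 + 0 = O**2)
w*G(Z(-4)) = -9589/2*(-3)**2 = -9589/2*9 = -86301/2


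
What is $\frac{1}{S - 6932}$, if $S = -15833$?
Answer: $- \frac{1}{22765} \approx -4.3927 \cdot 10^{-5}$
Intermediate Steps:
$\frac{1}{S - 6932} = \frac{1}{-15833 - 6932} = \frac{1}{-22765} = - \frac{1}{22765}$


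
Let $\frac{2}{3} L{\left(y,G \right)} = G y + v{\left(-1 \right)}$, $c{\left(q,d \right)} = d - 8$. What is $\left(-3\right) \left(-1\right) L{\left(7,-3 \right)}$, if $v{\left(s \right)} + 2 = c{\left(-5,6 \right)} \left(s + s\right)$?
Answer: $- \frac{171}{2} \approx -85.5$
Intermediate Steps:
$c{\left(q,d \right)} = -8 + d$ ($c{\left(q,d \right)} = d - 8 = -8 + d$)
$v{\left(s \right)} = -2 - 4 s$ ($v{\left(s \right)} = -2 + \left(-8 + 6\right) \left(s + s\right) = -2 - 2 \cdot 2 s = -2 - 4 s$)
$L{\left(y,G \right)} = 3 + \frac{3 G y}{2}$ ($L{\left(y,G \right)} = \frac{3 \left(G y - -2\right)}{2} = \frac{3 \left(G y + \left(-2 + 4\right)\right)}{2} = \frac{3 \left(G y + 2\right)}{2} = \frac{3 \left(2 + G y\right)}{2} = 3 + \frac{3 G y}{2}$)
$\left(-3\right) \left(-1\right) L{\left(7,-3 \right)} = \left(-3\right) \left(-1\right) \left(3 + \frac{3}{2} \left(-3\right) 7\right) = 3 \left(3 - \frac{63}{2}\right) = 3 \left(- \frac{57}{2}\right) = - \frac{171}{2}$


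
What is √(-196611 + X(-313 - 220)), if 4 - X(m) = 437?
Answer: 2*I*√49261 ≈ 443.9*I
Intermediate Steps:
X(m) = -433 (X(m) = 4 - 1*437 = 4 - 437 = -433)
√(-196611 + X(-313 - 220)) = √(-196611 - 433) = √(-197044) = 2*I*√49261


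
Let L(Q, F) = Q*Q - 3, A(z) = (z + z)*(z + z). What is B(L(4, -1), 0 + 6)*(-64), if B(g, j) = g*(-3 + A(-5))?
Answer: -80704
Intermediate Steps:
A(z) = 4*z**2 (A(z) = (2*z)*(2*z) = 4*z**2)
L(Q, F) = -3 + Q**2 (L(Q, F) = Q**2 - 3 = -3 + Q**2)
B(g, j) = 97*g (B(g, j) = g*(-3 + 4*(-5)**2) = g*(-3 + 4*25) = g*(-3 + 100) = g*97 = 97*g)
B(L(4, -1), 0 + 6)*(-64) = (97*(-3 + 4**2))*(-64) = (97*(-3 + 16))*(-64) = (97*13)*(-64) = 1261*(-64) = -80704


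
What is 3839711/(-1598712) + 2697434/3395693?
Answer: -8726059659715/5428735147416 ≈ -1.6074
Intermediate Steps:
3839711/(-1598712) + 2697434/3395693 = 3839711*(-1/1598712) + 2697434*(1/3395693) = -3839711/1598712 + 2697434/3395693 = -8726059659715/5428735147416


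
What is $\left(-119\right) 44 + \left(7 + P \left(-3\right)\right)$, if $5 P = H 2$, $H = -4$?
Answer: $- \frac{26121}{5} \approx -5224.2$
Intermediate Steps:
$P = - \frac{8}{5}$ ($P = \frac{\left(-4\right) 2}{5} = \frac{1}{5} \left(-8\right) = - \frac{8}{5} \approx -1.6$)
$\left(-119\right) 44 + \left(7 + P \left(-3\right)\right) = \left(-119\right) 44 + \left(7 - - \frac{24}{5}\right) = -5236 + \left(7 + \frac{24}{5}\right) = -5236 + \frac{59}{5} = - \frac{26121}{5}$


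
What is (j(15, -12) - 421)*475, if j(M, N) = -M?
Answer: -207100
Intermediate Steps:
(j(15, -12) - 421)*475 = (-1*15 - 421)*475 = (-15 - 421)*475 = -436*475 = -207100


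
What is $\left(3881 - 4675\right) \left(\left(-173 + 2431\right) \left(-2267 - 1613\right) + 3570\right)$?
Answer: $6953431180$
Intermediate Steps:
$\left(3881 - 4675\right) \left(\left(-173 + 2431\right) \left(-2267 - 1613\right) + 3570\right) = - 794 \left(2258 \left(-2267 - 1613\right) + 3570\right) = - 794 \left(2258 \left(-3880\right) + 3570\right) = - 794 \left(-8761040 + 3570\right) = \left(-794\right) \left(-8757470\right) = 6953431180$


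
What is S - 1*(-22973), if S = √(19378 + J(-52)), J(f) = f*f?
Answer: 22973 + √22082 ≈ 23122.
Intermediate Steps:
J(f) = f²
S = √22082 (S = √(19378 + (-52)²) = √(19378 + 2704) = √22082 ≈ 148.60)
S - 1*(-22973) = √22082 - 1*(-22973) = √22082 + 22973 = 22973 + √22082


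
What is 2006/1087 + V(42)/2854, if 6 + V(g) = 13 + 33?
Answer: 2884302/1551149 ≈ 1.8595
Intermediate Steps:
V(g) = 40 (V(g) = -6 + (13 + 33) = -6 + 46 = 40)
2006/1087 + V(42)/2854 = 2006/1087 + 40/2854 = 2006*(1/1087) + 40*(1/2854) = 2006/1087 + 20/1427 = 2884302/1551149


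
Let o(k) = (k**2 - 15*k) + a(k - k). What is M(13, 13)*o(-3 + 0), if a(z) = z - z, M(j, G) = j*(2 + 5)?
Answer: 4914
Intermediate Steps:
M(j, G) = 7*j (M(j, G) = j*7 = 7*j)
a(z) = 0
o(k) = k**2 - 15*k (o(k) = (k**2 - 15*k) + 0 = k**2 - 15*k)
M(13, 13)*o(-3 + 0) = (7*13)*((-3 + 0)*(-15 + (-3 + 0))) = 91*(-3*(-15 - 3)) = 91*(-3*(-18)) = 91*54 = 4914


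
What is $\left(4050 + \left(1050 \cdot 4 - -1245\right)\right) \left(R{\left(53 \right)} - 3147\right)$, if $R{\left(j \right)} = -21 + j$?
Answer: $-29576925$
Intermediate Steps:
$\left(4050 + \left(1050 \cdot 4 - -1245\right)\right) \left(R{\left(53 \right)} - 3147\right) = \left(4050 + \left(1050 \cdot 4 - -1245\right)\right) \left(\left(-21 + 53\right) - 3147\right) = \left(4050 + \left(4200 + 1245\right)\right) \left(32 - 3147\right) = \left(4050 + 5445\right) \left(-3115\right) = 9495 \left(-3115\right) = -29576925$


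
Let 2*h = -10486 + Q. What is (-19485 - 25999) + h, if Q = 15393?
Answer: -86061/2 ≈ -43031.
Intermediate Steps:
h = 4907/2 (h = (-10486 + 15393)/2 = (1/2)*4907 = 4907/2 ≈ 2453.5)
(-19485 - 25999) + h = (-19485 - 25999) + 4907/2 = -45484 + 4907/2 = -86061/2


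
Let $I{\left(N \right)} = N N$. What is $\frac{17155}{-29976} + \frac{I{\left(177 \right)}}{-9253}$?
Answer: $- \frac{1097853319}{277367928} \approx -3.9581$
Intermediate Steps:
$I{\left(N \right)} = N^{2}$
$\frac{17155}{-29976} + \frac{I{\left(177 \right)}}{-9253} = \frac{17155}{-29976} + \frac{177^{2}}{-9253} = 17155 \left(- \frac{1}{29976}\right) + 31329 \left(- \frac{1}{9253}\right) = - \frac{17155}{29976} - \frac{31329}{9253} = - \frac{1097853319}{277367928}$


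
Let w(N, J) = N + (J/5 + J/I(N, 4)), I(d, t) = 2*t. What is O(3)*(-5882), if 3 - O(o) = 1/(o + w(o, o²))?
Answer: -356726/21 ≈ -16987.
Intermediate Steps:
w(N, J) = N + 13*J/40 (w(N, J) = N + (J/5 + J/((2*4))) = N + (J*(⅕) + J/8) = N + (J/5 + J*(⅛)) = N + (J/5 + J/8) = N + 13*J/40)
O(o) = 3 - 1/(2*o + 13*o²/40) (O(o) = 3 - 1/(o + (o + 13*o²/40)) = 3 - 1/(2*o + 13*o²/40))
O(3)*(-5882) = ((-40 + 39*3² + 240*3)/(3*(80 + 13*3)))*(-5882) = ((-40 + 39*9 + 720)/(3*(80 + 39)))*(-5882) = ((⅓)*(-40 + 351 + 720)/119)*(-5882) = ((⅓)*(1/119)*1031)*(-5882) = (1031/357)*(-5882) = -356726/21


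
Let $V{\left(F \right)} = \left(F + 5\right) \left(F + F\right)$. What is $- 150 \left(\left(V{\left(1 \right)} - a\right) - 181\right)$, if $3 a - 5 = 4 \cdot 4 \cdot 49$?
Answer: $64800$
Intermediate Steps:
$a = 263$ ($a = \frac{5}{3} + \frac{4 \cdot 4 \cdot 49}{3} = \frac{5}{3} + \frac{16 \cdot 49}{3} = \frac{5}{3} + \frac{1}{3} \cdot 784 = \frac{5}{3} + \frac{784}{3} = 263$)
$V{\left(F \right)} = 2 F \left(5 + F\right)$ ($V{\left(F \right)} = \left(5 + F\right) 2 F = 2 F \left(5 + F\right)$)
$- 150 \left(\left(V{\left(1 \right)} - a\right) - 181\right) = - 150 \left(\left(2 \cdot 1 \left(5 + 1\right) - 263\right) - 181\right) = - 150 \left(\left(2 \cdot 1 \cdot 6 - 263\right) - 181\right) = - 150 \left(\left(12 - 263\right) - 181\right) = - 150 \left(-251 - 181\right) = \left(-150\right) \left(-432\right) = 64800$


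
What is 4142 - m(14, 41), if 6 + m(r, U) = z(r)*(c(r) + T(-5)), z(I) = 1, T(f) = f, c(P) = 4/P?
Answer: 29069/7 ≈ 4152.7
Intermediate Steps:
m(r, U) = -11 + 4/r (m(r, U) = -6 + 1*(4/r - 5) = -6 + 1*(-5 + 4/r) = -6 + (-5 + 4/r) = -11 + 4/r)
4142 - m(14, 41) = 4142 - (-11 + 4/14) = 4142 - (-11 + 4*(1/14)) = 4142 - (-11 + 2/7) = 4142 - 1*(-75/7) = 4142 + 75/7 = 29069/7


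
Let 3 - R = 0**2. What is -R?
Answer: -3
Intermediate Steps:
R = 3 (R = 3 - 1*0**2 = 3 - 1*0 = 3 + 0 = 3)
-R = -1*3 = -3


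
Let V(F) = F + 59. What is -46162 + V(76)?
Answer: -46027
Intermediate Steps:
V(F) = 59 + F
-46162 + V(76) = -46162 + (59 + 76) = -46162 + 135 = -46027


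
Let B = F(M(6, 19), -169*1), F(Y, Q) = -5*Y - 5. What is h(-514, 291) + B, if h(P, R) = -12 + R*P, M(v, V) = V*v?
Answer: -150161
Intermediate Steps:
h(P, R) = -12 + P*R
F(Y, Q) = -5 - 5*Y
B = -575 (B = -5 - 95*6 = -5 - 5*114 = -5 - 570 = -575)
h(-514, 291) + B = (-12 - 514*291) - 575 = (-12 - 149574) - 575 = -149586 - 575 = -150161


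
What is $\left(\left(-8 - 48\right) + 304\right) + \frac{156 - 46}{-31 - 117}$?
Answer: $\frac{18297}{74} \approx 247.26$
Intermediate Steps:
$\left(\left(-8 - 48\right) + 304\right) + \frac{156 - 46}{-31 - 117} = \left(\left(-8 - 48\right) + 304\right) + \frac{110}{-148} = \left(-56 + 304\right) + 110 \left(- \frac{1}{148}\right) = 248 - \frac{55}{74} = \frac{18297}{74}$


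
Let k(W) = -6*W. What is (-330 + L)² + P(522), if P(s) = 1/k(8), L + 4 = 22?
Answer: 4672511/48 ≈ 97344.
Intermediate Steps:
L = 18 (L = -4 + 22 = 18)
P(s) = -1/48 (P(s) = 1/(-6*8) = 1/(-48) = -1/48)
(-330 + L)² + P(522) = (-330 + 18)² - 1/48 = (-312)² - 1/48 = 97344 - 1/48 = 4672511/48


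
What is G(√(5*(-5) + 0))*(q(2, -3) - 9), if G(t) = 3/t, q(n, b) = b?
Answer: 36*I/5 ≈ 7.2*I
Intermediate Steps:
G(√(5*(-5) + 0))*(q(2, -3) - 9) = (3/(√(5*(-5) + 0)))*(-3 - 9) = (3/(√(-25 + 0)))*(-12) = (3/(√(-25)))*(-12) = (3/((5*I)))*(-12) = (3*(-I/5))*(-12) = -3*I/5*(-12) = 36*I/5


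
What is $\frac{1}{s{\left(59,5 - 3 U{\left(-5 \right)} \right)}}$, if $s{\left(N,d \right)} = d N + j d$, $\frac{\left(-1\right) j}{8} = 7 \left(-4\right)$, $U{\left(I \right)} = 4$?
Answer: $- \frac{1}{1981} \approx -0.0005048$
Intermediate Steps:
$j = 224$ ($j = - 8 \cdot 7 \left(-4\right) = \left(-8\right) \left(-28\right) = 224$)
$s{\left(N,d \right)} = 224 d + N d$ ($s{\left(N,d \right)} = d N + 224 d = N d + 224 d = 224 d + N d$)
$\frac{1}{s{\left(59,5 - 3 U{\left(-5 \right)} \right)}} = \frac{1}{\left(5 - 12\right) \left(224 + 59\right)} = \frac{1}{\left(5 - 12\right) 283} = \frac{1}{\left(-7\right) 283} = \frac{1}{-1981} = - \frac{1}{1981}$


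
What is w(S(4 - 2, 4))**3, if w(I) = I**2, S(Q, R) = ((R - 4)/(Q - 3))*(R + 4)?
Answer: 0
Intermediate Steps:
S(Q, R) = (-4 + R)*(4 + R)/(-3 + Q) (S(Q, R) = ((-4 + R)/(-3 + Q))*(4 + R) = (-4 + R)*(4 + R)/(-3 + Q))
w(S(4 - 2, 4))**3 = (((-16 + 4**2)/(-3 + (4 - 2)))**2)**3 = (((-16 + 16)/(-3 + 2))**2)**3 = ((0/(-1))**2)**3 = ((-1*0)**2)**3 = (0**2)**3 = 0**3 = 0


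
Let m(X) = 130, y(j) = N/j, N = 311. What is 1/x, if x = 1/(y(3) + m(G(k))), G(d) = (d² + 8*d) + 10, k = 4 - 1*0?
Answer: 701/3 ≈ 233.67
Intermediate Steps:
y(j) = 311/j
k = 4 (k = 4 + 0 = 4)
G(d) = 10 + d² + 8*d
x = 3/701 (x = 1/(311/3 + 130) = 1/(701/3) = 3/701 ≈ 0.0042796)
1/x = 1/(3/701) = 701/3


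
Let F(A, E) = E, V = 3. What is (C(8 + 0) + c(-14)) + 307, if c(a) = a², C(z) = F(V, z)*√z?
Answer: 503 + 16*√2 ≈ 525.63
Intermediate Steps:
C(z) = z^(3/2) (C(z) = z*√z = z^(3/2))
(C(8 + 0) + c(-14)) + 307 = ((8 + 0)^(3/2) + (-14)²) + 307 = (8^(3/2) + 196) + 307 = (16*√2 + 196) + 307 = (196 + 16*√2) + 307 = 503 + 16*√2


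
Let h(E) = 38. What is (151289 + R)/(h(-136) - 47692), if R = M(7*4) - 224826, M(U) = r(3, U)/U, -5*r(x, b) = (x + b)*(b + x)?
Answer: 10296141/6671560 ≈ 1.5433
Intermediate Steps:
r(x, b) = -(b + x)**2/5 (r(x, b) = -(x + b)*(b + x)/5 = -(b + x)*(b + x)/5 = -(b + x)**2/5)
M(U) = -(3 + U)**2/(5*U) (M(U) = (-(U + 3)**2/5)/U = (-(3 + U)**2/5)/U = -(3 + U)**2/(5*U))
R = -31476601/140 (R = -(3 + 7*4)**2/(5*(7*4)) - 224826 = -1/5*(3 + 28)**2/28 - 224826 = -1/5*1/28*31**2 - 224826 = -1/5*1/28*961 - 224826 = -961/140 - 224826 = -31476601/140 ≈ -2.2483e+5)
(151289 + R)/(h(-136) - 47692) = (151289 - 31476601/140)/(38 - 47692) = -10296141/140/(-47654) = -10296141/140*(-1/47654) = 10296141/6671560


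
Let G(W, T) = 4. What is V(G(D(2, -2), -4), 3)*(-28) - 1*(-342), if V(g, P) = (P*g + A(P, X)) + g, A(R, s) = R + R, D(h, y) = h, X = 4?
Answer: -274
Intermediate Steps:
A(R, s) = 2*R
V(g, P) = g + 2*P + P*g (V(g, P) = (P*g + 2*P) + g = (2*P + P*g) + g = g + 2*P + P*g)
V(G(D(2, -2), -4), 3)*(-28) - 1*(-342) = (4 + 2*3 + 3*4)*(-28) - 1*(-342) = (4 + 6 + 12)*(-28) + 342 = 22*(-28) + 342 = -616 + 342 = -274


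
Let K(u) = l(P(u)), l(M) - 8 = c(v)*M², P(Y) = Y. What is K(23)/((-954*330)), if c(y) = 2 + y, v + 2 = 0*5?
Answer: -2/78705 ≈ -2.5411e-5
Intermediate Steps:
v = -2 (v = -2 + 0*5 = -2 + 0 = -2)
l(M) = 8 (l(M) = 8 + (2 - 2)*M² = 8 + 0*M² = 8 + 0 = 8)
K(u) = 8
K(23)/((-954*330)) = 8/((-954*330)) = 8/(-314820) = 8*(-1/314820) = -2/78705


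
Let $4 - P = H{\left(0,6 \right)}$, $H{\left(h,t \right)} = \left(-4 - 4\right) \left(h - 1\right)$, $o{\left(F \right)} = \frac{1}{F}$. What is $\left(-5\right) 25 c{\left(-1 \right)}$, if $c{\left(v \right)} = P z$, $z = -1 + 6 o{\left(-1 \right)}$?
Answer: $-3500$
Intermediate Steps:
$H{\left(h,t \right)} = 8 - 8 h$ ($H{\left(h,t \right)} = - 8 \left(-1 + h\right) = 8 - 8 h$)
$P = -4$ ($P = 4 - \left(8 - 0\right) = 4 - \left(8 + 0\right) = 4 - 8 = -4$)
$z = -7$ ($z = -1 + \frac{6}{-1} = -1 + 6 \left(-1\right) = -1 - 6 = -7$)
$c{\left(v \right)} = 28$ ($c{\left(v \right)} = \left(-4\right) \left(-7\right) = 28$)
$\left(-5\right) 25 c{\left(-1 \right)} = \left(-5\right) 25 \cdot 28 = \left(-125\right) 28 = -3500$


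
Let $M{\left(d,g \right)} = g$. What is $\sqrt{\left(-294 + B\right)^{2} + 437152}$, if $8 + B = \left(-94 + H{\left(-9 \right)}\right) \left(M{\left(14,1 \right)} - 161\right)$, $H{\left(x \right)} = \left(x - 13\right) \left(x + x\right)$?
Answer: $2 \sqrt{591134009} \approx 48627.0$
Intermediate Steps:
$H{\left(x \right)} = 2 x \left(-13 + x\right)$ ($H{\left(x \right)} = \left(-13 + x\right) 2 x = 2 x \left(-13 + x\right)$)
$B = -48328$ ($B = -8 + \left(-94 + 2 \left(-9\right) \left(-13 - 9\right)\right) \left(1 - 161\right) = -8 + \left(-94 + 2 \left(-9\right) \left(-22\right)\right) \left(-160\right) = -8 + \left(-94 + 396\right) \left(-160\right) = -8 + 302 \left(-160\right) = -8 - 48320 = -48328$)
$\sqrt{\left(-294 + B\right)^{2} + 437152} = \sqrt{\left(-294 - 48328\right)^{2} + 437152} = \sqrt{\left(-48622\right)^{2} + 437152} = \sqrt{2364098884 + 437152} = \sqrt{2364536036} = 2 \sqrt{591134009}$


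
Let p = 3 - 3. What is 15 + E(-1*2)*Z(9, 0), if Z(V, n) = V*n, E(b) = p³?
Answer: 15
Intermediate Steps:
p = 0
E(b) = 0 (E(b) = 0³ = 0)
15 + E(-1*2)*Z(9, 0) = 15 + 0*(9*0) = 15 + 0*0 = 15 + 0 = 15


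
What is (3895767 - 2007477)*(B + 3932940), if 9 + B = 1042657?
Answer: 9395353064520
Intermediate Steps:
B = 1042648 (B = -9 + 1042657 = 1042648)
(3895767 - 2007477)*(B + 3932940) = (3895767 - 2007477)*(1042648 + 3932940) = 1888290*4975588 = 9395353064520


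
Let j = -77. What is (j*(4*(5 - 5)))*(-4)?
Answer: 0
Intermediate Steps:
(j*(4*(5 - 5)))*(-4) = -308*(5 - 5)*(-4) = -308*0*(-4) = -77*0*(-4) = 0*(-4) = 0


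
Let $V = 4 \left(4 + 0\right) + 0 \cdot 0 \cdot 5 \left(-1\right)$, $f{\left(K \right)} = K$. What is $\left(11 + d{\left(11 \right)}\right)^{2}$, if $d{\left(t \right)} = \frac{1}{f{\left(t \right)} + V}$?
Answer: $\frac{88804}{729} \approx 121.82$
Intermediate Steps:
$V = 16$ ($V = 4 \cdot 4 + 0 \cdot 5 \left(-1\right) = 16 + 0 \left(-1\right) = 16 + 0 = 16$)
$d{\left(t \right)} = \frac{1}{16 + t}$ ($d{\left(t \right)} = \frac{1}{t + 16} = \frac{1}{16 + t}$)
$\left(11 + d{\left(11 \right)}\right)^{2} = \left(11 + \frac{1}{16 + 11}\right)^{2} = \left(11 + \frac{1}{27}\right)^{2} = \left(\frac{298}{27}\right)^{2} = \frac{88804}{729}$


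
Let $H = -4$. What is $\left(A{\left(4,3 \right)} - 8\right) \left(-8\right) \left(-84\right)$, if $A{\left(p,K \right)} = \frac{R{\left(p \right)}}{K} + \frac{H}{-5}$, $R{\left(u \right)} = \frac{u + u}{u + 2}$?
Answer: $- \frac{68096}{15} \approx -4539.7$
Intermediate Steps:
$R{\left(u \right)} = \frac{2 u}{2 + u}$
$A{\left(p,K \right)} = \frac{4}{5} + \frac{2 p}{K \left(2 + p\right)}$ ($A{\left(p,K \right)} = \frac{2 p \frac{1}{2 + p}}{K} - \frac{4}{-5} = \frac{2 p}{K \left(2 + p\right)} - - \frac{4}{5} = \frac{2 p}{K \left(2 + p\right)} + \frac{4}{5} = \frac{4}{5} + \frac{2 p}{K \left(2 + p\right)}$)
$\left(A{\left(4,3 \right)} - 8\right) \left(-8\right) \left(-84\right) = \left(\frac{2 \left(5 \cdot 4 + 2 \cdot 3 \left(2 + 4\right)\right)}{5 \cdot 3 \left(2 + 4\right)} - 8\right) \left(-8\right) \left(-84\right) = \left(\frac{2}{5} \cdot \frac{1}{3} \cdot \frac{1}{6} \left(20 + 2 \cdot 3 \cdot 6\right) - 8\right) \left(-8\right) \left(-84\right) = \left(\frac{2}{5} \cdot \frac{1}{3} \cdot \frac{1}{6} \left(20 + 36\right) - 8\right) \left(-8\right) \left(-84\right) = \left(\frac{2}{5} \cdot \frac{1}{3} \cdot \frac{1}{6} \cdot 56 - 8\right) \left(-8\right) \left(-84\right) = \left(\frac{56}{45} - 8\right) \left(-8\right) \left(-84\right) = \left(- \frac{304}{45}\right) \left(-8\right) \left(-84\right) = \frac{2432}{45} \left(-84\right) = - \frac{68096}{15}$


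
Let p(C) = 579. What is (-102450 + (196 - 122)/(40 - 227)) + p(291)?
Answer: -19049951/187 ≈ -1.0187e+5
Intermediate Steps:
(-102450 + (196 - 122)/(40 - 227)) + p(291) = (-102450 + (196 - 122)/(40 - 227)) + 579 = (-102450 + 74/(-187)) + 579 = (-102450 + 74*(-1/187)) + 579 = (-102450 - 74/187) + 579 = -19158224/187 + 579 = -19049951/187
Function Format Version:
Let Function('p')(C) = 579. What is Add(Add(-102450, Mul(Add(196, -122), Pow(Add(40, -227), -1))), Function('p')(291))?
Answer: Rational(-19049951, 187) ≈ -1.0187e+5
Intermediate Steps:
Add(Add(-102450, Mul(Add(196, -122), Pow(Add(40, -227), -1))), Function('p')(291)) = Add(Add(-102450, Mul(Add(196, -122), Pow(Add(40, -227), -1))), 579) = Add(Add(-102450, Mul(74, Pow(-187, -1))), 579) = Add(Add(-102450, Mul(74, Rational(-1, 187))), 579) = Add(Add(-102450, Rational(-74, 187)), 579) = Add(Rational(-19158224, 187), 579) = Rational(-19049951, 187)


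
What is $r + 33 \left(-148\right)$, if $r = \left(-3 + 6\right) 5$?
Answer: $-4869$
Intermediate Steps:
$r = 15$ ($r = 3 \cdot 5 = 15$)
$r + 33 \left(-148\right) = 15 + 33 \left(-148\right) = 15 - 4884 = -4869$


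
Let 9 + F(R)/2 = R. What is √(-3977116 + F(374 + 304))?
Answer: I*√3975778 ≈ 1993.9*I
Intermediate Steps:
F(R) = -18 + 2*R
√(-3977116 + F(374 + 304)) = √(-3977116 + (-18 + 2*(374 + 304))) = √(-3977116 + (-18 + 2*678)) = √(-3977116 + (-18 + 1356)) = √(-3977116 + 1338) = √(-3975778) = I*√3975778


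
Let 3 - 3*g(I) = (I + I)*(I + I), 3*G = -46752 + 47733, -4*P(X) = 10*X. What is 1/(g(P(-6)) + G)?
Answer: 1/28 ≈ 0.035714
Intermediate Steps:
P(X) = -5*X/2
G = 327 (G = (-46752 + 47733)/3 = (⅓)*981 = 327)
g(I) = 1 - 4*I²/3 (g(I) = 1 - (I + I)*(I + I)/3 = 1 - 2*I*2*I/3 = 1 - 4*I²/3)
1/(g(P(-6)) + G) = 1/((1 - 4*(-5/2*(-6))²/3) + 327) = 1/((1 - 4/3*15²) + 327) = 1/((1 - 4/3*225) + 327) = 1/((1 - 300) + 327) = 1/(-299 + 327) = 1/28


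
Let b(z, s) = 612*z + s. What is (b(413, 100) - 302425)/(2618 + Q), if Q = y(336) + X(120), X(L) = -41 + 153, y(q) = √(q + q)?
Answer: -3221985/177434 + 16523*√42/621019 ≈ -17.986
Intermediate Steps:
y(q) = √2*√q (y(q) = √(2*q) = √2*√q)
b(z, s) = s + 612*z
X(L) = 112
Q = 112 + 4*√42 (Q = √2*√336 + 112 = √2*(4*√21) + 112 = 4*√42 + 112 = 112 + 4*√42 ≈ 137.92)
(b(413, 100) - 302425)/(2618 + Q) = ((100 + 612*413) - 302425)/(2618 + (112 + 4*√42)) = ((100 + 252756) - 302425)/(2730 + 4*√42) = (252856 - 302425)/(2730 + 4*√42) = -49569/(2730 + 4*√42)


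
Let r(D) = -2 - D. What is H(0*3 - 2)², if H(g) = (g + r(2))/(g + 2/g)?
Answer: 4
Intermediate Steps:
H(g) = (-4 + g)/(g + 2/g) (H(g) = (g + (-2 - 1*2))/(g + 2/g) = (g + (-2 - 2))/(g + 2/g) = (g - 4)/(g + 2/g) = (-4 + g)/(g + 2/g))
H(0*3 - 2)² = ((0*3 - 2)*(-4 + (0*3 - 2))/(2 + (0*3 - 2)²))² = ((0 - 2)*(-4 + (0 - 2))/(2 + (0 - 2)²))² = (-2*(-4 - 2)/(2 + (-2)²))² = (-2*(-6)/(2 + 4))² = (-2*(-6)/6)² = (-2*⅙*(-6))² = 2² = 4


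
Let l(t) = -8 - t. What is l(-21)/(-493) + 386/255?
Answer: 647/435 ≈ 1.4874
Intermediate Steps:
l(-21)/(-493) + 386/255 = (-8 - 1*(-21))/(-493) + 386/255 = (-8 + 21)*(-1/493) + 386*(1/255) = 13*(-1/493) + 386/255 = -13/493 + 386/255 = 647/435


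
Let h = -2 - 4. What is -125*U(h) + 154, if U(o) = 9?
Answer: -971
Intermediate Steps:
h = -6
-125*U(h) + 154 = -125*9 + 154 = -1125 + 154 = -971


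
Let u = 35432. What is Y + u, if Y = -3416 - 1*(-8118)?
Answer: 40134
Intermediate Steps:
Y = 4702 (Y = -3416 + 8118 = 4702)
Y + u = 4702 + 35432 = 40134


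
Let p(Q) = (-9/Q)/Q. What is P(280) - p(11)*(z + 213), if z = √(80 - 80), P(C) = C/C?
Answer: 2038/121 ≈ 16.843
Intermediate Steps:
P(C) = 1
p(Q) = -9/Q²
z = 0 (z = √0 = 0)
P(280) - p(11)*(z + 213) = 1 - (-9/11²)*(0 + 213) = 1 - (-9*1/121)*213 = 1 - (-9)*213/121 = 1 - 1*(-1917/121) = 1 + 1917/121 = 2038/121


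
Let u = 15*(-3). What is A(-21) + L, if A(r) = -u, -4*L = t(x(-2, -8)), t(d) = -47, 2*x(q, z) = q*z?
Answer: 227/4 ≈ 56.750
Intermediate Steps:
x(q, z) = q*z/2 (x(q, z) = (q*z)/2 = q*z/2)
L = 47/4 (L = -¼*(-47) = 47/4 ≈ 11.750)
u = -45
A(r) = 45 (A(r) = -1*(-45) = 45)
A(-21) + L = 45 + 47/4 = 227/4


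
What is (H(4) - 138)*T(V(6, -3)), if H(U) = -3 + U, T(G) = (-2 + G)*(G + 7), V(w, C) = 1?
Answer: 1096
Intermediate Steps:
T(G) = (-2 + G)*(7 + G)
(H(4) - 138)*T(V(6, -3)) = ((-3 + 4) - 138)*(-14 + 1² + 5*1) = (1 - 138)*(-14 + 1 + 5) = -137*(-8) = 1096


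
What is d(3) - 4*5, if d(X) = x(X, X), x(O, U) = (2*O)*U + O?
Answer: 1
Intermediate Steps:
x(O, U) = O + 2*O*U (x(O, U) = 2*O*U + O = O + 2*O*U)
d(X) = X*(1 + 2*X)
d(3) - 4*5 = 3*(1 + 2*3) - 4*5 = 3*(1 + 6) - 20 = 3*7 - 20 = 21 - 20 = 1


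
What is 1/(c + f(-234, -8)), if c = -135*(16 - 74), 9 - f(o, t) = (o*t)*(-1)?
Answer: 1/9711 ≈ 0.00010298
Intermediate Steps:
f(o, t) = 9 + o*t (f(o, t) = 9 - o*t*(-1) = 9 - (-1)*o*t = 9 + o*t)
c = 7830 (c = -135*(-58) = 7830)
1/(c + f(-234, -8)) = 1/(7830 + (9 - 234*(-8))) = 1/(7830 + (9 + 1872)) = 1/(7830 + 1881) = 1/9711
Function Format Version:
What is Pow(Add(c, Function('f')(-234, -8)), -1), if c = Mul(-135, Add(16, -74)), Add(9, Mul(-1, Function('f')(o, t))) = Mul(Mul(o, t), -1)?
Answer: Rational(1, 9711) ≈ 0.00010298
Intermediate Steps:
Function('f')(o, t) = Add(9, Mul(o, t)) (Function('f')(o, t) = Add(9, Mul(-1, Mul(Mul(o, t), -1))) = Add(9, Mul(-1, Mul(-1, o, t))) = Add(9, Mul(o, t)))
c = 7830 (c = Mul(-135, -58) = 7830)
Pow(Add(c, Function('f')(-234, -8)), -1) = Pow(Add(7830, Add(9, Mul(-234, -8))), -1) = Pow(Add(7830, Add(9, 1872)), -1) = Pow(Add(7830, 1881), -1) = Pow(9711, -1) = Rational(1, 9711)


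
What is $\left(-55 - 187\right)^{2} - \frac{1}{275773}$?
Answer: $\frac{16150369971}{275773} \approx 58564.0$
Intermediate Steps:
$\left(-55 - 187\right)^{2} - \frac{1}{275773} = \left(-242\right)^{2} - \frac{1}{275773} = 58564 - \frac{1}{275773} = \frac{16150369971}{275773}$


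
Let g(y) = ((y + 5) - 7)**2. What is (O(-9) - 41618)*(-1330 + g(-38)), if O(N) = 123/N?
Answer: -11240550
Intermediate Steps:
g(y) = (-2 + y)**2 (g(y) = ((5 + y) - 7)**2 = (-2 + y)**2)
(O(-9) - 41618)*(-1330 + g(-38)) = (123/(-9) - 41618)*(-1330 + (-2 - 38)**2) = (123*(-1/9) - 41618)*(-1330 + (-40)**2) = (-41/3 - 41618)*(-1330 + 1600) = -124895/3*270 = -11240550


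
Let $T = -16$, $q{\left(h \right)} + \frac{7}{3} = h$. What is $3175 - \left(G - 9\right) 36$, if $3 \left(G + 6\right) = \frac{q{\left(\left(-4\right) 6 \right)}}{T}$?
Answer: $\frac{14781}{4} \approx 3695.3$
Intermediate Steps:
$q{\left(h \right)} = - \frac{7}{3} + h$
$G = - \frac{785}{144}$ ($G = -6 + \frac{\left(- \frac{7}{3} - 24\right) \frac{1}{-16}}{3} = -6 + \frac{\left(- \frac{7}{3} - 24\right) \left(- \frac{1}{16}\right)}{3} = -6 + \frac{\left(- \frac{79}{3}\right) \left(- \frac{1}{16}\right)}{3} = -6 + \frac{1}{3} \cdot \frac{79}{48} = -6 + \frac{79}{144} = - \frac{785}{144} \approx -5.4514$)
$3175 - \left(G - 9\right) 36 = 3175 - \left(- \frac{785}{144} - 9\right) 36 = 3175 - \left(- \frac{2081}{144}\right) 36 = 3175 - - \frac{2081}{4} = 3175 + \frac{2081}{4} = \frac{14781}{4}$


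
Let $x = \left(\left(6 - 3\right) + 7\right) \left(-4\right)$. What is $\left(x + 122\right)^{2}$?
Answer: $6724$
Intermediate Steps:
$x = -40$ ($x = \left(3 + 7\right) \left(-4\right) = 10 \left(-4\right) = -40$)
$\left(x + 122\right)^{2} = \left(-40 + 122\right)^{2} = 82^{2} = 6724$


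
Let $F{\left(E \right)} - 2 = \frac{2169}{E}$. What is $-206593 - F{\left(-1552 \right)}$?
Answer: $- \frac{320633271}{1552} \approx -2.0659 \cdot 10^{5}$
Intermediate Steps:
$F{\left(E \right)} = 2 + \frac{2169}{E}$
$-206593 - F{\left(-1552 \right)} = -206593 - \left(2 + \frac{2169}{-1552}\right) = -206593 - \left(2 + 2169 \left(- \frac{1}{1552}\right)\right) = -206593 - \left(2 - \frac{2169}{1552}\right) = -206593 - \frac{935}{1552} = - \frac{320633271}{1552}$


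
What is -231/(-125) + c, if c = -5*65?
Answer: -40394/125 ≈ -323.15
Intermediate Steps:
c = -325
-231/(-125) + c = -231/(-125) - 325 = -231*(-1/125) - 325 = 231/125 - 325 = -40394/125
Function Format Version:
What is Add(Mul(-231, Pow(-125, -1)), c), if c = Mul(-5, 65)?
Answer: Rational(-40394, 125) ≈ -323.15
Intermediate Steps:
c = -325
Add(Mul(-231, Pow(-125, -1)), c) = Add(Mul(-231, Pow(-125, -1)), -325) = Add(Mul(-231, Rational(-1, 125)), -325) = Add(Rational(231, 125), -325) = Rational(-40394, 125)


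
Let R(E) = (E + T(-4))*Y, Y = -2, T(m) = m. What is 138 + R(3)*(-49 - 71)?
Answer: -102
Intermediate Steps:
R(E) = 8 - 2*E (R(E) = (E - 4)*(-2) = (-4 + E)*(-2) = 8 - 2*E)
138 + R(3)*(-49 - 71) = 138 + (8 - 2*3)*(-49 - 71) = 138 + (8 - 6)*(-120) = 138 + 2*(-120) = 138 - 240 = -102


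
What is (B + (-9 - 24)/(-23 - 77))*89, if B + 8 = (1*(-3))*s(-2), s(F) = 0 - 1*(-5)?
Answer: -201763/100 ≈ -2017.6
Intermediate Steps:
s(F) = 5 (s(F) = 0 + 5 = 5)
B = -23 (B = -8 + (1*(-3))*5 = -8 - 3*5 = -8 - 15 = -23)
(B + (-9 - 24)/(-23 - 77))*89 = (-23 + (-9 - 24)/(-23 - 77))*89 = (-23 - 33/(-100))*89 = (-23 - 33*(-1/100))*89 = (-23 + 33/100)*89 = -2267/100*89 = -201763/100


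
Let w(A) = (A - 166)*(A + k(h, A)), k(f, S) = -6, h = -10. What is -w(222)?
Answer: -12096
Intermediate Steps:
w(A) = (-166 + A)*(-6 + A) (w(A) = (A - 166)*(A - 6) = (-166 + A)*(-6 + A))
-w(222) = -(996 + 222**2 - 172*222) = -(996 + 49284 - 38184) = -1*12096 = -12096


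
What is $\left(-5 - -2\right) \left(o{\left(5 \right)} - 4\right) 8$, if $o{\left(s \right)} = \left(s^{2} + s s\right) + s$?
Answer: $-1224$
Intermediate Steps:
$o{\left(s \right)} = s + 2 s^{2}$ ($o{\left(s \right)} = \left(s^{2} + s^{2}\right) + s = 2 s^{2} + s = s + 2 s^{2}$)
$\left(-5 - -2\right) \left(o{\left(5 \right)} - 4\right) 8 = \left(-5 - -2\right) \left(5 \left(1 + 2 \cdot 5\right) - 4\right) 8 = \left(-5 + 2\right) \left(5 \left(1 + 10\right) - 4\right) 8 = - 3 \left(5 \cdot 11 - 4\right) 8 = - 3 \left(55 - 4\right) 8 = \left(-3\right) 51 \cdot 8 = \left(-153\right) 8 = -1224$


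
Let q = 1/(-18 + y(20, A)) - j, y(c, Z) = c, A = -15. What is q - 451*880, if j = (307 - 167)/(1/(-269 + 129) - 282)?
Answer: -31338359879/78962 ≈ -3.9688e+5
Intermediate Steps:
j = -19600/39481 (j = 140/(1/(-140) - 282) = 140/(-1/140 - 282) = 140/(-39481/140) = 140*(-140/39481) = -19600/39481 ≈ -0.49644)
q = 78681/78962 (q = 1/(-18 + 20) - 1*(-19600/39481) = 1/2 + 19600/39481 = ½ + 19600/39481 = 78681/78962 ≈ 0.99644)
q - 451*880 = 78681/78962 - 451*880 = 78681/78962 - 396880 = -31338359879/78962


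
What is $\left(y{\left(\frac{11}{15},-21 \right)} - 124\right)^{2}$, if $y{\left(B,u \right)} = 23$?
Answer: $10201$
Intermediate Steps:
$\left(y{\left(\frac{11}{15},-21 \right)} - 124\right)^{2} = \left(23 - 124\right)^{2} = \left(-101\right)^{2} = 10201$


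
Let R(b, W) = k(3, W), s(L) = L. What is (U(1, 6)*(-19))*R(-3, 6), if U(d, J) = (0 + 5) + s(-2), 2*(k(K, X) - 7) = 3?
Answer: -969/2 ≈ -484.50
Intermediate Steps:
k(K, X) = 17/2 (k(K, X) = 7 + (1/2)*3 = 7 + 3/2 = 17/2)
R(b, W) = 17/2
U(d, J) = 3 (U(d, J) = (0 + 5) - 2 = 5 - 2 = 3)
(U(1, 6)*(-19))*R(-3, 6) = (3*(-19))*(17/2) = -57*17/2 = -969/2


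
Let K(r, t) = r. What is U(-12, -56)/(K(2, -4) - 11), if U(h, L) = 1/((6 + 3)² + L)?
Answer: -1/225 ≈ -0.0044444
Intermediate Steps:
U(h, L) = 1/(81 + L) (U(h, L) = 1/(9² + L) = 1/(81 + L))
U(-12, -56)/(K(2, -4) - 11) = 1/((2 - 11)*(81 - 56)) = 1/(-9*25) = -⅑*1/25 = -1/225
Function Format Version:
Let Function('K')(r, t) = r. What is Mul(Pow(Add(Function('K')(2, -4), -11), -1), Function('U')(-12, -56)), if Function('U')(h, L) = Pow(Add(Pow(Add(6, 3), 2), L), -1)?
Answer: Rational(-1, 225) ≈ -0.0044444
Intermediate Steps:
Function('U')(h, L) = Pow(Add(81, L), -1) (Function('U')(h, L) = Pow(Add(Pow(9, 2), L), -1) = Pow(Add(81, L), -1))
Mul(Pow(Add(Function('K')(2, -4), -11), -1), Function('U')(-12, -56)) = Mul(Pow(Add(2, -11), -1), Pow(Add(81, -56), -1)) = Mul(Pow(-9, -1), Pow(25, -1)) = Mul(Rational(-1, 9), Rational(1, 25)) = Rational(-1, 225)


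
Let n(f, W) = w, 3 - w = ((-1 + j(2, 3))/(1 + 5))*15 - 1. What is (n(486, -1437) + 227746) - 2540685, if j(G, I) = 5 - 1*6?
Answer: -2312930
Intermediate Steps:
j(G, I) = -1 (j(G, I) = 5 - 6 = -1)
w = 9 (w = 3 - (((-1 - 1)/(1 + 5))*15 - 1) = 3 - (-2/6*15 - 1) = 3 - (-2*1/6*15 - 1) = 3 - (-1/3*15 - 1) = 3 - (-5 - 1) = 3 - 1*(-6) = 3 + 6 = 9)
n(f, W) = 9
(n(486, -1437) + 227746) - 2540685 = (9 + 227746) - 2540685 = 227755 - 2540685 = -2312930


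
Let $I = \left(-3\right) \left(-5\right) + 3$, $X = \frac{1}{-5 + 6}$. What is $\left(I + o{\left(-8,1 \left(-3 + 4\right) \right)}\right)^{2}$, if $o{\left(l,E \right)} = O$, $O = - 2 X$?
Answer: $256$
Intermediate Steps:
$X = 1$ ($X = 1^{-1} = 1$)
$O = -2$ ($O = \left(-2\right) 1 = -2$)
$I = 18$ ($I = 15 + 3 = 18$)
$o{\left(l,E \right)} = -2$
$\left(I + o{\left(-8,1 \left(-3 + 4\right) \right)}\right)^{2} = \left(18 - 2\right)^{2} = 16^{2} = 256$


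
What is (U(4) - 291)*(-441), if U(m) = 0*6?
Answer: 128331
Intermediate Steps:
U(m) = 0
(U(4) - 291)*(-441) = (0 - 291)*(-441) = -291*(-441) = 128331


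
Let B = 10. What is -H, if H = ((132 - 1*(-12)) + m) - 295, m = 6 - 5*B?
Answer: 195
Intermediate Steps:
m = -44 (m = 6 - 5*10 = 6 - 50 = -44)
H = -195 (H = ((132 - 1*(-12)) - 44) - 295 = ((132 + 12) - 44) - 295 = (144 - 44) - 295 = 100 - 295 = -195)
-H = -1*(-195) = 195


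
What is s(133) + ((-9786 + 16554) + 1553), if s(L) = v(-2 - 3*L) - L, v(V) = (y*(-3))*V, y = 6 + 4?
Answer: 20218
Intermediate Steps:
y = 10
v(V) = -30*V (v(V) = (10*(-3))*V = -30*V)
s(L) = 60 + 89*L (s(L) = -30*(-2 - 3*L) - L = (60 + 90*L) - L = 60 + 89*L)
s(133) + ((-9786 + 16554) + 1553) = (60 + 89*133) + ((-9786 + 16554) + 1553) = (60 + 11837) + (6768 + 1553) = 11897 + 8321 = 20218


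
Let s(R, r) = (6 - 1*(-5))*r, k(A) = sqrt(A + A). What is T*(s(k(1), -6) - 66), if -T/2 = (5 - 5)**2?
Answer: 0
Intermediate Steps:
T = 0 (T = -2*(5 - 5)**2 = -2*0**2 = -2*0 = 0)
k(A) = sqrt(2)*sqrt(A) (k(A) = sqrt(2*A) = sqrt(2)*sqrt(A))
s(R, r) = 11*r (s(R, r) = (6 + 5)*r = 11*r)
T*(s(k(1), -6) - 66) = 0*(11*(-6) - 66) = 0*(-66 - 66) = 0*(-132) = 0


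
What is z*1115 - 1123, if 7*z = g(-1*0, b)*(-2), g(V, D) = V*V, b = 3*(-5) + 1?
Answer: -1123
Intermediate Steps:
b = -14 (b = -15 + 1 = -14)
g(V, D) = V**2
z = 0 (z = ((-1*0)**2*(-2))/7 = (0**2*(-2))/7 = (0*(-2))/7 = (1/7)*0 = 0)
z*1115 - 1123 = 0*1115 - 1123 = 0 - 1123 = -1123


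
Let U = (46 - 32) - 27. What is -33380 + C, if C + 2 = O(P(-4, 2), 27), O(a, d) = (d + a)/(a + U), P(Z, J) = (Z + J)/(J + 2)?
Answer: -901367/27 ≈ -33384.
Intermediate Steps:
P(Z, J) = (J + Z)/(2 + J)
U = -13 (U = 14 - 27 = -13)
O(a, d) = (a + d)/(-13 + a) (O(a, d) = (d + a)/(a - 13) = (a + d)/(-13 + a))
C = -107/27 (C = -2 + ((2 - 4)/(2 + 2) + 27)/(-13 + (2 - 4)/(2 + 2)) = -2 + (-2/4 + 27)/(-13 - 2/4) = -2 + ((¼)*(-2) + 27)/(-13 + (¼)*(-2)) = -2 + (-½ + 27)/(-13 - ½) = -2 + (53/2)/(-27/2) = -2 - 2/27*53/2 = -2 - 53/27 = -107/27 ≈ -3.9630)
-33380 + C = -33380 - 107/27 = -901367/27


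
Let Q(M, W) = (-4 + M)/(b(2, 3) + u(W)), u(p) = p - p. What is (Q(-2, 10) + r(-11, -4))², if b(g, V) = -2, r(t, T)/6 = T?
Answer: 441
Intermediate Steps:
r(t, T) = 6*T
u(p) = 0
Q(M, W) = 2 - M/2 (Q(M, W) = (-4 + M)/(-2 + 0) = (-4 + M)/(-2) = (-4 + M)*(-½) = 2 - M/2)
(Q(-2, 10) + r(-11, -4))² = ((2 - ½*(-2)) + 6*(-4))² = ((2 + 1) - 24)² = (3 - 24)² = (-21)² = 441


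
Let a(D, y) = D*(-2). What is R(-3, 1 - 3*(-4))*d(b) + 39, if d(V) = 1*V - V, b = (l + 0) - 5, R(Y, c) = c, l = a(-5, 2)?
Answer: 39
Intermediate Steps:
a(D, y) = -2*D
l = 10 (l = -2*(-5) = 10)
b = 5 (b = (10 + 0) - 5 = 10 - 5 = 5)
d(V) = 0 (d(V) = V - V = 0)
R(-3, 1 - 3*(-4))*d(b) + 39 = (1 - 3*(-4))*0 + 39 = (1 + 12)*0 + 39 = 13*0 + 39 = 0 + 39 = 39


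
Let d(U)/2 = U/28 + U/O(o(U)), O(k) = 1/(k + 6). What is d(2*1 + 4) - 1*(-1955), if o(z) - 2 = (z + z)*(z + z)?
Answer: 26456/7 ≈ 3779.4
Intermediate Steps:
o(z) = 2 + 4*z² (o(z) = 2 + (z + z)*(z + z) = 2 + (2*z)*(2*z) = 2 + 4*z²)
O(k) = 1/(6 + k)
d(U) = U/14 + 2*U*(8 + 4*U²) (d(U) = 2*(U/28 + U/(1/(6 + (2 + 4*U²)))) = 2*(U*(1/28) + U/(1/(8 + 4*U²))) = 2*(U/28 + U*(8 + 4*U²)) = U/14 + 2*U*(8 + 4*U²))
d(2*1 + 4) - 1*(-1955) = (2*1 + 4)*(225 + 112*(2*1 + 4)²)/14 - 1*(-1955) = (2 + 4)*(225 + 112*(2 + 4)²)/14 + 1955 = (1/14)*6*(225 + 112*6²) + 1955 = (1/14)*6*(225 + 112*36) + 1955 = (1/14)*6*(225 + 4032) + 1955 = (1/14)*6*4257 + 1955 = 12771/7 + 1955 = 26456/7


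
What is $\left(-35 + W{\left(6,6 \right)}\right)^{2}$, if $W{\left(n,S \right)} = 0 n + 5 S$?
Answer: $25$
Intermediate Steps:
$W{\left(n,S \right)} = 5 S$ ($W{\left(n,S \right)} = 0 + 5 S = 5 S$)
$\left(-35 + W{\left(6,6 \right)}\right)^{2} = \left(-35 + 5 \cdot 6\right)^{2} = \left(-35 + 30\right)^{2} = \left(-5\right)^{2} = 25$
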